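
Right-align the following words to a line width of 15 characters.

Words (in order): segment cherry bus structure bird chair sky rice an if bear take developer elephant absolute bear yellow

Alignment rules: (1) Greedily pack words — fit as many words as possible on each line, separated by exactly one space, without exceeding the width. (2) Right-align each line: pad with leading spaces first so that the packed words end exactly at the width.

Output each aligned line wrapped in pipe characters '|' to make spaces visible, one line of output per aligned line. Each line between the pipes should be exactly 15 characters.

Line 1: ['segment', 'cherry'] (min_width=14, slack=1)
Line 2: ['bus', 'structure'] (min_width=13, slack=2)
Line 3: ['bird', 'chair', 'sky'] (min_width=14, slack=1)
Line 4: ['rice', 'an', 'if', 'bear'] (min_width=15, slack=0)
Line 5: ['take', 'developer'] (min_width=14, slack=1)
Line 6: ['elephant'] (min_width=8, slack=7)
Line 7: ['absolute', 'bear'] (min_width=13, slack=2)
Line 8: ['yellow'] (min_width=6, slack=9)

Answer: | segment cherry|
|  bus structure|
| bird chair sky|
|rice an if bear|
| take developer|
|       elephant|
|  absolute bear|
|         yellow|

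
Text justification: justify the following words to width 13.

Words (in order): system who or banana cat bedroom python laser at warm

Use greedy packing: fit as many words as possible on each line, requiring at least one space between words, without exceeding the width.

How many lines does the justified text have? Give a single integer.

Answer: 5

Derivation:
Line 1: ['system', 'who', 'or'] (min_width=13, slack=0)
Line 2: ['banana', 'cat'] (min_width=10, slack=3)
Line 3: ['bedroom'] (min_width=7, slack=6)
Line 4: ['python', 'laser'] (min_width=12, slack=1)
Line 5: ['at', 'warm'] (min_width=7, slack=6)
Total lines: 5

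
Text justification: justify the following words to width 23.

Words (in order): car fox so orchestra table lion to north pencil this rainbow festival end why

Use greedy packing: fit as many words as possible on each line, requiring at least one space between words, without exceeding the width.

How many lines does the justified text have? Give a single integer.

Line 1: ['car', 'fox', 'so', 'orchestra'] (min_width=20, slack=3)
Line 2: ['table', 'lion', 'to', 'north'] (min_width=19, slack=4)
Line 3: ['pencil', 'this', 'rainbow'] (min_width=19, slack=4)
Line 4: ['festival', 'end', 'why'] (min_width=16, slack=7)
Total lines: 4

Answer: 4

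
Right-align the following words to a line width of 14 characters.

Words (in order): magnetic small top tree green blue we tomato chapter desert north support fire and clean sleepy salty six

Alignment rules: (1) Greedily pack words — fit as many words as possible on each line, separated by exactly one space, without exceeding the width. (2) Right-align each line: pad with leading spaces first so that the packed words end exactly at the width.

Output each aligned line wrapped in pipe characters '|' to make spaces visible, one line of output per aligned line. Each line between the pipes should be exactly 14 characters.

Line 1: ['magnetic', 'small'] (min_width=14, slack=0)
Line 2: ['top', 'tree', 'green'] (min_width=14, slack=0)
Line 3: ['blue', 'we', 'tomato'] (min_width=14, slack=0)
Line 4: ['chapter', 'desert'] (min_width=14, slack=0)
Line 5: ['north', 'support'] (min_width=13, slack=1)
Line 6: ['fire', 'and', 'clean'] (min_width=14, slack=0)
Line 7: ['sleepy', 'salty'] (min_width=12, slack=2)
Line 8: ['six'] (min_width=3, slack=11)

Answer: |magnetic small|
|top tree green|
|blue we tomato|
|chapter desert|
| north support|
|fire and clean|
|  sleepy salty|
|           six|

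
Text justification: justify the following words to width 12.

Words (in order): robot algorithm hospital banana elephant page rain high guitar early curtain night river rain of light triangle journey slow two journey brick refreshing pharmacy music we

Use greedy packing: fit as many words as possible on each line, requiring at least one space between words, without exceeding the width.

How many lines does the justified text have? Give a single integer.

Answer: 19

Derivation:
Line 1: ['robot'] (min_width=5, slack=7)
Line 2: ['algorithm'] (min_width=9, slack=3)
Line 3: ['hospital'] (min_width=8, slack=4)
Line 4: ['banana'] (min_width=6, slack=6)
Line 5: ['elephant'] (min_width=8, slack=4)
Line 6: ['page', 'rain'] (min_width=9, slack=3)
Line 7: ['high', 'guitar'] (min_width=11, slack=1)
Line 8: ['early'] (min_width=5, slack=7)
Line 9: ['curtain'] (min_width=7, slack=5)
Line 10: ['night', 'river'] (min_width=11, slack=1)
Line 11: ['rain', 'of'] (min_width=7, slack=5)
Line 12: ['light'] (min_width=5, slack=7)
Line 13: ['triangle'] (min_width=8, slack=4)
Line 14: ['journey', 'slow'] (min_width=12, slack=0)
Line 15: ['two', 'journey'] (min_width=11, slack=1)
Line 16: ['brick'] (min_width=5, slack=7)
Line 17: ['refreshing'] (min_width=10, slack=2)
Line 18: ['pharmacy'] (min_width=8, slack=4)
Line 19: ['music', 'we'] (min_width=8, slack=4)
Total lines: 19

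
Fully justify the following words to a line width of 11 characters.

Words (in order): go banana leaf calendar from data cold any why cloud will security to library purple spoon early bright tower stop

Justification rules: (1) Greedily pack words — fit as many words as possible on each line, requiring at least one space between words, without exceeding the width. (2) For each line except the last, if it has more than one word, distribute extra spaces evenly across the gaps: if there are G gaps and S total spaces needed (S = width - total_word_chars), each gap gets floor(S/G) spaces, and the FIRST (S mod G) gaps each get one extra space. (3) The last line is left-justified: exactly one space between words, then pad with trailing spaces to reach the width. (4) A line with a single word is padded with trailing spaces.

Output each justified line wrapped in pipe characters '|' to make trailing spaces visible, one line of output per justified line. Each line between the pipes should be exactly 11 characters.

Line 1: ['go', 'banana'] (min_width=9, slack=2)
Line 2: ['leaf'] (min_width=4, slack=7)
Line 3: ['calendar'] (min_width=8, slack=3)
Line 4: ['from', 'data'] (min_width=9, slack=2)
Line 5: ['cold', 'any'] (min_width=8, slack=3)
Line 6: ['why', 'cloud'] (min_width=9, slack=2)
Line 7: ['will'] (min_width=4, slack=7)
Line 8: ['security', 'to'] (min_width=11, slack=0)
Line 9: ['library'] (min_width=7, slack=4)
Line 10: ['purple'] (min_width=6, slack=5)
Line 11: ['spoon', 'early'] (min_width=11, slack=0)
Line 12: ['bright'] (min_width=6, slack=5)
Line 13: ['tower', 'stop'] (min_width=10, slack=1)

Answer: |go   banana|
|leaf       |
|calendar   |
|from   data|
|cold    any|
|why   cloud|
|will       |
|security to|
|library    |
|purple     |
|spoon early|
|bright     |
|tower stop |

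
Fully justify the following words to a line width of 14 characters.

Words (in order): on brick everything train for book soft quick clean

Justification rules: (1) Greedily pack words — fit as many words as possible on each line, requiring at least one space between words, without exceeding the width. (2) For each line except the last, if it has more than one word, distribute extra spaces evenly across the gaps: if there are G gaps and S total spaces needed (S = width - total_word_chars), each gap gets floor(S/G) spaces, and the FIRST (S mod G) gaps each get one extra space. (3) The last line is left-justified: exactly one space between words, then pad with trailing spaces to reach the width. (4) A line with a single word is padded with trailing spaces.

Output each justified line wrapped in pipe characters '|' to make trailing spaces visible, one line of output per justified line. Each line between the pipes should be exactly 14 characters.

Answer: |on       brick|
|everything    |
|train for book|
|soft     quick|
|clean         |

Derivation:
Line 1: ['on', 'brick'] (min_width=8, slack=6)
Line 2: ['everything'] (min_width=10, slack=4)
Line 3: ['train', 'for', 'book'] (min_width=14, slack=0)
Line 4: ['soft', 'quick'] (min_width=10, slack=4)
Line 5: ['clean'] (min_width=5, slack=9)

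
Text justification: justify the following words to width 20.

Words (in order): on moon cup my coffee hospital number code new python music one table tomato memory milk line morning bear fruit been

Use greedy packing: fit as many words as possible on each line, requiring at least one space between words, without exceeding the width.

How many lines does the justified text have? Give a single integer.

Answer: 7

Derivation:
Line 1: ['on', 'moon', 'cup', 'my'] (min_width=14, slack=6)
Line 2: ['coffee', 'hospital'] (min_width=15, slack=5)
Line 3: ['number', 'code', 'new'] (min_width=15, slack=5)
Line 4: ['python', 'music', 'one'] (min_width=16, slack=4)
Line 5: ['table', 'tomato', 'memory'] (min_width=19, slack=1)
Line 6: ['milk', 'line', 'morning'] (min_width=17, slack=3)
Line 7: ['bear', 'fruit', 'been'] (min_width=15, slack=5)
Total lines: 7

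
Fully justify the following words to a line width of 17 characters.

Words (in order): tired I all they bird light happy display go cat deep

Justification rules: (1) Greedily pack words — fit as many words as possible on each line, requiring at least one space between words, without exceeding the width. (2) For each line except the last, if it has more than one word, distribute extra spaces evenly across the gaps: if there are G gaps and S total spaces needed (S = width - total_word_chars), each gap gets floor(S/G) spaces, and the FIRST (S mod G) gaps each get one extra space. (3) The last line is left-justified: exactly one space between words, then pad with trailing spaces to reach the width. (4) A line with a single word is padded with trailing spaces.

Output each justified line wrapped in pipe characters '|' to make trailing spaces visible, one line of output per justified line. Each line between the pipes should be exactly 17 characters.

Line 1: ['tired', 'I', 'all', 'they'] (min_width=16, slack=1)
Line 2: ['bird', 'light', 'happy'] (min_width=16, slack=1)
Line 3: ['display', 'go', 'cat'] (min_width=14, slack=3)
Line 4: ['deep'] (min_width=4, slack=13)

Answer: |tired  I all they|
|bird  light happy|
|display   go  cat|
|deep             |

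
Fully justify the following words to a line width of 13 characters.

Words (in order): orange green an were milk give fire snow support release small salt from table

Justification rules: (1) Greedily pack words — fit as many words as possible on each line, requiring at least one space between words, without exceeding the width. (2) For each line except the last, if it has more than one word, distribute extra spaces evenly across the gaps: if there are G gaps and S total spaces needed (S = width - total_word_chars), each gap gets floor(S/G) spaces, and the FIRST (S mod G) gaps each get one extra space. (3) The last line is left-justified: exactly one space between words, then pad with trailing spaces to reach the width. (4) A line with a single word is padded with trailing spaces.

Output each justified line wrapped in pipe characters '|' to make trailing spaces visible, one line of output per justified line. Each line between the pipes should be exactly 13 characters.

Answer: |orange  green|
|an  were milk|
|give     fire|
|snow  support|
|release small|
|salt     from|
|table        |

Derivation:
Line 1: ['orange', 'green'] (min_width=12, slack=1)
Line 2: ['an', 'were', 'milk'] (min_width=12, slack=1)
Line 3: ['give', 'fire'] (min_width=9, slack=4)
Line 4: ['snow', 'support'] (min_width=12, slack=1)
Line 5: ['release', 'small'] (min_width=13, slack=0)
Line 6: ['salt', 'from'] (min_width=9, slack=4)
Line 7: ['table'] (min_width=5, slack=8)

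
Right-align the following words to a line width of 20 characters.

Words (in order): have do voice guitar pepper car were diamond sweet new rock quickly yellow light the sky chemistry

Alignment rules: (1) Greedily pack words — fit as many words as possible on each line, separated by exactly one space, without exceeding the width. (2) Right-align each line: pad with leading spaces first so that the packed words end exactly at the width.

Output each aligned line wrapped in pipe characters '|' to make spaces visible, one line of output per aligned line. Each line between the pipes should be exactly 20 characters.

Line 1: ['have', 'do', 'voice', 'guitar'] (min_width=20, slack=0)
Line 2: ['pepper', 'car', 'were'] (min_width=15, slack=5)
Line 3: ['diamond', 'sweet', 'new'] (min_width=17, slack=3)
Line 4: ['rock', 'quickly', 'yellow'] (min_width=19, slack=1)
Line 5: ['light', 'the', 'sky'] (min_width=13, slack=7)
Line 6: ['chemistry'] (min_width=9, slack=11)

Answer: |have do voice guitar|
|     pepper car were|
|   diamond sweet new|
| rock quickly yellow|
|       light the sky|
|           chemistry|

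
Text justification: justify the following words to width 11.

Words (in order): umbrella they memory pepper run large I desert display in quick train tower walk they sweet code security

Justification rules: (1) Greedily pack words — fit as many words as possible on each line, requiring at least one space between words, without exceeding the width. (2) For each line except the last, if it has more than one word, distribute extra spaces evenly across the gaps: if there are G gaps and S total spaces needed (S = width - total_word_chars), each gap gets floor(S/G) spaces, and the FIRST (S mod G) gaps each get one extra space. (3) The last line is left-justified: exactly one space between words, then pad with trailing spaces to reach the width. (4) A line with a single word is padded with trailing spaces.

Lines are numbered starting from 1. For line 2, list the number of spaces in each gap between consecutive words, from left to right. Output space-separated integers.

Line 1: ['umbrella'] (min_width=8, slack=3)
Line 2: ['they', 'memory'] (min_width=11, slack=0)
Line 3: ['pepper', 'run'] (min_width=10, slack=1)
Line 4: ['large', 'I'] (min_width=7, slack=4)
Line 5: ['desert'] (min_width=6, slack=5)
Line 6: ['display', 'in'] (min_width=10, slack=1)
Line 7: ['quick', 'train'] (min_width=11, slack=0)
Line 8: ['tower', 'walk'] (min_width=10, slack=1)
Line 9: ['they', 'sweet'] (min_width=10, slack=1)
Line 10: ['code'] (min_width=4, slack=7)
Line 11: ['security'] (min_width=8, slack=3)

Answer: 1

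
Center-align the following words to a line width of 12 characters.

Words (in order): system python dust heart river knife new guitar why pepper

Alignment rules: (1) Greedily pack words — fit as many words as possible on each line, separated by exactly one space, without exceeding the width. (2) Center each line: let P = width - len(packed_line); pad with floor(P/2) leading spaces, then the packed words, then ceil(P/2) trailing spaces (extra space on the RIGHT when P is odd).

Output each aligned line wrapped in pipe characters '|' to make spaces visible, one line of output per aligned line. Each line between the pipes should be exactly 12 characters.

Line 1: ['system'] (min_width=6, slack=6)
Line 2: ['python', 'dust'] (min_width=11, slack=1)
Line 3: ['heart', 'river'] (min_width=11, slack=1)
Line 4: ['knife', 'new'] (min_width=9, slack=3)
Line 5: ['guitar', 'why'] (min_width=10, slack=2)
Line 6: ['pepper'] (min_width=6, slack=6)

Answer: |   system   |
|python dust |
|heart river |
| knife new  |
| guitar why |
|   pepper   |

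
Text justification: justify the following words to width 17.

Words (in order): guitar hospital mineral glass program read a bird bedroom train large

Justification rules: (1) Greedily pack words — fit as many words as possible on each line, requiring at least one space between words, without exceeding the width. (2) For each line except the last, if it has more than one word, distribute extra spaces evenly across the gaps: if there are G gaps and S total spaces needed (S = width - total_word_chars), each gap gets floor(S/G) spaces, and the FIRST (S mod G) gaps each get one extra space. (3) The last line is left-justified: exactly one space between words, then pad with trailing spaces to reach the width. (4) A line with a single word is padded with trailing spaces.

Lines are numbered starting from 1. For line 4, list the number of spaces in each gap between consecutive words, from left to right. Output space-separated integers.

Line 1: ['guitar', 'hospital'] (min_width=15, slack=2)
Line 2: ['mineral', 'glass'] (min_width=13, slack=4)
Line 3: ['program', 'read', 'a'] (min_width=14, slack=3)
Line 4: ['bird', 'bedroom'] (min_width=12, slack=5)
Line 5: ['train', 'large'] (min_width=11, slack=6)

Answer: 6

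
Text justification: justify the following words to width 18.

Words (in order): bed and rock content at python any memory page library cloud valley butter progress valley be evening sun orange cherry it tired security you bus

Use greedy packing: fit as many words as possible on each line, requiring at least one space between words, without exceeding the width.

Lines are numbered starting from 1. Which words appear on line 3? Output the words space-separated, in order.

Line 1: ['bed', 'and', 'rock'] (min_width=12, slack=6)
Line 2: ['content', 'at', 'python'] (min_width=17, slack=1)
Line 3: ['any', 'memory', 'page'] (min_width=15, slack=3)
Line 4: ['library', 'cloud'] (min_width=13, slack=5)
Line 5: ['valley', 'butter'] (min_width=13, slack=5)
Line 6: ['progress', 'valley', 'be'] (min_width=18, slack=0)
Line 7: ['evening', 'sun', 'orange'] (min_width=18, slack=0)
Line 8: ['cherry', 'it', 'tired'] (min_width=15, slack=3)
Line 9: ['security', 'you', 'bus'] (min_width=16, slack=2)

Answer: any memory page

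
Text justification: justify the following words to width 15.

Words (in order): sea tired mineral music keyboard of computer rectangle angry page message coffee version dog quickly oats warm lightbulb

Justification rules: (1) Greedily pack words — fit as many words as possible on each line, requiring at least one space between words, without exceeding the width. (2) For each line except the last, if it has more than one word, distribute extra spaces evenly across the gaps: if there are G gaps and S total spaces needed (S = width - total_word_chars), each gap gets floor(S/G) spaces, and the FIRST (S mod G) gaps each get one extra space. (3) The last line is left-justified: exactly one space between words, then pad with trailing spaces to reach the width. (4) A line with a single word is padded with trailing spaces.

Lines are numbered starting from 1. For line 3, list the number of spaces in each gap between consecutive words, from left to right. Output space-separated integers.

Answer: 5

Derivation:
Line 1: ['sea', 'tired'] (min_width=9, slack=6)
Line 2: ['mineral', 'music'] (min_width=13, slack=2)
Line 3: ['keyboard', 'of'] (min_width=11, slack=4)
Line 4: ['computer'] (min_width=8, slack=7)
Line 5: ['rectangle', 'angry'] (min_width=15, slack=0)
Line 6: ['page', 'message'] (min_width=12, slack=3)
Line 7: ['coffee', 'version'] (min_width=14, slack=1)
Line 8: ['dog', 'quickly'] (min_width=11, slack=4)
Line 9: ['oats', 'warm'] (min_width=9, slack=6)
Line 10: ['lightbulb'] (min_width=9, slack=6)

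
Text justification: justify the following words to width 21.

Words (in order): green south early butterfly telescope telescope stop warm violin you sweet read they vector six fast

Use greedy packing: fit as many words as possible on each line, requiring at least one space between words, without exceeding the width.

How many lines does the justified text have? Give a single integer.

Line 1: ['green', 'south', 'early'] (min_width=17, slack=4)
Line 2: ['butterfly', 'telescope'] (min_width=19, slack=2)
Line 3: ['telescope', 'stop', 'warm'] (min_width=19, slack=2)
Line 4: ['violin', 'you', 'sweet', 'read'] (min_width=21, slack=0)
Line 5: ['they', 'vector', 'six', 'fast'] (min_width=20, slack=1)
Total lines: 5

Answer: 5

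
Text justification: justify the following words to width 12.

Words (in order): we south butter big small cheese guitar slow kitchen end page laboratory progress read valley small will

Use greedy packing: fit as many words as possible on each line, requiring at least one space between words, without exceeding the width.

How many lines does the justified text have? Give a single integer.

Line 1: ['we', 'south'] (min_width=8, slack=4)
Line 2: ['butter', 'big'] (min_width=10, slack=2)
Line 3: ['small', 'cheese'] (min_width=12, slack=0)
Line 4: ['guitar', 'slow'] (min_width=11, slack=1)
Line 5: ['kitchen', 'end'] (min_width=11, slack=1)
Line 6: ['page'] (min_width=4, slack=8)
Line 7: ['laboratory'] (min_width=10, slack=2)
Line 8: ['progress'] (min_width=8, slack=4)
Line 9: ['read', 'valley'] (min_width=11, slack=1)
Line 10: ['small', 'will'] (min_width=10, slack=2)
Total lines: 10

Answer: 10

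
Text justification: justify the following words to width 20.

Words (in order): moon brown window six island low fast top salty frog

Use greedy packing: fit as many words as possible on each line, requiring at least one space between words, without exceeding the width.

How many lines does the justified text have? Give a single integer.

Answer: 3

Derivation:
Line 1: ['moon', 'brown', 'window'] (min_width=17, slack=3)
Line 2: ['six', 'island', 'low', 'fast'] (min_width=19, slack=1)
Line 3: ['top', 'salty', 'frog'] (min_width=14, slack=6)
Total lines: 3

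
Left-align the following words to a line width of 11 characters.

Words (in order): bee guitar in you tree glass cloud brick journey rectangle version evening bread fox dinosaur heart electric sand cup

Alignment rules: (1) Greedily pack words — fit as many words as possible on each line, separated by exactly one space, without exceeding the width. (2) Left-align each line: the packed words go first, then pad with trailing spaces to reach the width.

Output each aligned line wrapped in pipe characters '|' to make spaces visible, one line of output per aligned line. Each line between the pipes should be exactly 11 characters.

Line 1: ['bee', 'guitar'] (min_width=10, slack=1)
Line 2: ['in', 'you', 'tree'] (min_width=11, slack=0)
Line 3: ['glass', 'cloud'] (min_width=11, slack=0)
Line 4: ['brick'] (min_width=5, slack=6)
Line 5: ['journey'] (min_width=7, slack=4)
Line 6: ['rectangle'] (min_width=9, slack=2)
Line 7: ['version'] (min_width=7, slack=4)
Line 8: ['evening'] (min_width=7, slack=4)
Line 9: ['bread', 'fox'] (min_width=9, slack=2)
Line 10: ['dinosaur'] (min_width=8, slack=3)
Line 11: ['heart'] (min_width=5, slack=6)
Line 12: ['electric'] (min_width=8, slack=3)
Line 13: ['sand', 'cup'] (min_width=8, slack=3)

Answer: |bee guitar |
|in you tree|
|glass cloud|
|brick      |
|journey    |
|rectangle  |
|version    |
|evening    |
|bread fox  |
|dinosaur   |
|heart      |
|electric   |
|sand cup   |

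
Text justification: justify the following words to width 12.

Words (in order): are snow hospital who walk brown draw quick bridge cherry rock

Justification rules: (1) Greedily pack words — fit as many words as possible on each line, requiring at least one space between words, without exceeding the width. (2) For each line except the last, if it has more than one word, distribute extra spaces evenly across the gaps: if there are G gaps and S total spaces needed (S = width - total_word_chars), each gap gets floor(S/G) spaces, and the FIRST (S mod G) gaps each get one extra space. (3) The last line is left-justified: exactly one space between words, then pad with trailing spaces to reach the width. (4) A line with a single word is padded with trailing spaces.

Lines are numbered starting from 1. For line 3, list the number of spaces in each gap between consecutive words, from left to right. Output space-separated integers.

Line 1: ['are', 'snow'] (min_width=8, slack=4)
Line 2: ['hospital', 'who'] (min_width=12, slack=0)
Line 3: ['walk', 'brown'] (min_width=10, slack=2)
Line 4: ['draw', 'quick'] (min_width=10, slack=2)
Line 5: ['bridge'] (min_width=6, slack=6)
Line 6: ['cherry', 'rock'] (min_width=11, slack=1)

Answer: 3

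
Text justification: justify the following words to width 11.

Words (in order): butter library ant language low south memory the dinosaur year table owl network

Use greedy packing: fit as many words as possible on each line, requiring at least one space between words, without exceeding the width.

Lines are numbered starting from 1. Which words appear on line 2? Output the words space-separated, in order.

Answer: library ant

Derivation:
Line 1: ['butter'] (min_width=6, slack=5)
Line 2: ['library', 'ant'] (min_width=11, slack=0)
Line 3: ['language'] (min_width=8, slack=3)
Line 4: ['low', 'south'] (min_width=9, slack=2)
Line 5: ['memory', 'the'] (min_width=10, slack=1)
Line 6: ['dinosaur'] (min_width=8, slack=3)
Line 7: ['year', 'table'] (min_width=10, slack=1)
Line 8: ['owl', 'network'] (min_width=11, slack=0)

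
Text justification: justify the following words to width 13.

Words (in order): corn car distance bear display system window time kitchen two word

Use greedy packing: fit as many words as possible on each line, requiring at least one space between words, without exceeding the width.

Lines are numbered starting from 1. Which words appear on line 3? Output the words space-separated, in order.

Answer: display

Derivation:
Line 1: ['corn', 'car'] (min_width=8, slack=5)
Line 2: ['distance', 'bear'] (min_width=13, slack=0)
Line 3: ['display'] (min_width=7, slack=6)
Line 4: ['system', 'window'] (min_width=13, slack=0)
Line 5: ['time', 'kitchen'] (min_width=12, slack=1)
Line 6: ['two', 'word'] (min_width=8, slack=5)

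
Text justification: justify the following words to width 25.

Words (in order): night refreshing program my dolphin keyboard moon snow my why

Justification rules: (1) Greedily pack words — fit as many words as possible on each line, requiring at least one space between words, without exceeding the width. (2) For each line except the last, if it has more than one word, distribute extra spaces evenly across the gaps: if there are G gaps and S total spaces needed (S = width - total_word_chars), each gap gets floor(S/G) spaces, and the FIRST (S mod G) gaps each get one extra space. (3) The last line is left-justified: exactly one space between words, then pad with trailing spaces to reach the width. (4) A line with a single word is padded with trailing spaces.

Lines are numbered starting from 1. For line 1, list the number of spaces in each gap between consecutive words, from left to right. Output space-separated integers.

Line 1: ['night', 'refreshing', 'program'] (min_width=24, slack=1)
Line 2: ['my', 'dolphin', 'keyboard', 'moon'] (min_width=24, slack=1)
Line 3: ['snow', 'my', 'why'] (min_width=11, slack=14)

Answer: 2 1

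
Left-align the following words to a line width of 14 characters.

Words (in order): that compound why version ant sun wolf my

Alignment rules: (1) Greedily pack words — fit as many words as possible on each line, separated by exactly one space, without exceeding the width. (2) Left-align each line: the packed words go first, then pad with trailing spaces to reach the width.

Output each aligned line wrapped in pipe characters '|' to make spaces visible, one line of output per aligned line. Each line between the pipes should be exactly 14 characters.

Line 1: ['that', 'compound'] (min_width=13, slack=1)
Line 2: ['why', 'version'] (min_width=11, slack=3)
Line 3: ['ant', 'sun', 'wolf'] (min_width=12, slack=2)
Line 4: ['my'] (min_width=2, slack=12)

Answer: |that compound |
|why version   |
|ant sun wolf  |
|my            |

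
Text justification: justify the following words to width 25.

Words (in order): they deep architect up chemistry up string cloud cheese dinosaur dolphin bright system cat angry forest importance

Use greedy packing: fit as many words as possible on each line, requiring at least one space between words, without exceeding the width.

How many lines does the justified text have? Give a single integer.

Answer: 5

Derivation:
Line 1: ['they', 'deep', 'architect', 'up'] (min_width=22, slack=3)
Line 2: ['chemistry', 'up', 'string', 'cloud'] (min_width=25, slack=0)
Line 3: ['cheese', 'dinosaur', 'dolphin'] (min_width=23, slack=2)
Line 4: ['bright', 'system', 'cat', 'angry'] (min_width=23, slack=2)
Line 5: ['forest', 'importance'] (min_width=17, slack=8)
Total lines: 5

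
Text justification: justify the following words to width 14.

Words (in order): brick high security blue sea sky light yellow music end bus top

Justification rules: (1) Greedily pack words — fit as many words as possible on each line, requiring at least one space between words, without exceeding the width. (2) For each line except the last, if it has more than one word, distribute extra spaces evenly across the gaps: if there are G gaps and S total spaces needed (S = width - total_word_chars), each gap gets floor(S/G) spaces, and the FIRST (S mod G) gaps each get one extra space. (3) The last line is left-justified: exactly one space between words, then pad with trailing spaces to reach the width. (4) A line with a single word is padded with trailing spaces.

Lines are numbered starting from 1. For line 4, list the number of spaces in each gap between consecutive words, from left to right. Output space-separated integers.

Line 1: ['brick', 'high'] (min_width=10, slack=4)
Line 2: ['security', 'blue'] (min_width=13, slack=1)
Line 3: ['sea', 'sky', 'light'] (min_width=13, slack=1)
Line 4: ['yellow', 'music'] (min_width=12, slack=2)
Line 5: ['end', 'bus', 'top'] (min_width=11, slack=3)

Answer: 3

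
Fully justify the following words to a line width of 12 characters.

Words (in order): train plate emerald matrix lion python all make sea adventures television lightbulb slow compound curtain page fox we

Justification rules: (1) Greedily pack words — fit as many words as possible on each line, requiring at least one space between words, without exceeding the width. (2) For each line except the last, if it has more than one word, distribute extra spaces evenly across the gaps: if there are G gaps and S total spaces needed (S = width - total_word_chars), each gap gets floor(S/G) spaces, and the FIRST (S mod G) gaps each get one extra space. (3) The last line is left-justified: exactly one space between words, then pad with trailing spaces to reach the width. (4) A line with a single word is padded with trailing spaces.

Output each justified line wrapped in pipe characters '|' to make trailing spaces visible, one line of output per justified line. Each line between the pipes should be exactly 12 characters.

Line 1: ['train', 'plate'] (min_width=11, slack=1)
Line 2: ['emerald'] (min_width=7, slack=5)
Line 3: ['matrix', 'lion'] (min_width=11, slack=1)
Line 4: ['python', 'all'] (min_width=10, slack=2)
Line 5: ['make', 'sea'] (min_width=8, slack=4)
Line 6: ['adventures'] (min_width=10, slack=2)
Line 7: ['television'] (min_width=10, slack=2)
Line 8: ['lightbulb'] (min_width=9, slack=3)
Line 9: ['slow'] (min_width=4, slack=8)
Line 10: ['compound'] (min_width=8, slack=4)
Line 11: ['curtain', 'page'] (min_width=12, slack=0)
Line 12: ['fox', 'we'] (min_width=6, slack=6)

Answer: |train  plate|
|emerald     |
|matrix  lion|
|python   all|
|make     sea|
|adventures  |
|television  |
|lightbulb   |
|slow        |
|compound    |
|curtain page|
|fox we      |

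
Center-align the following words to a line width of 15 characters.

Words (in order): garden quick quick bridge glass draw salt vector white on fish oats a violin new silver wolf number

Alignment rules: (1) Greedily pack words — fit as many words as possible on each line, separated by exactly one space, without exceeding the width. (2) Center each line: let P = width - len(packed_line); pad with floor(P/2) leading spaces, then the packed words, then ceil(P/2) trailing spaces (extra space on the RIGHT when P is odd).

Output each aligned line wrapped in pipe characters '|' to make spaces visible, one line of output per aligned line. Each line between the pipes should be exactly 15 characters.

Line 1: ['garden', 'quick'] (min_width=12, slack=3)
Line 2: ['quick', 'bridge'] (min_width=12, slack=3)
Line 3: ['glass', 'draw', 'salt'] (min_width=15, slack=0)
Line 4: ['vector', 'white', 'on'] (min_width=15, slack=0)
Line 5: ['fish', 'oats', 'a'] (min_width=11, slack=4)
Line 6: ['violin', 'new'] (min_width=10, slack=5)
Line 7: ['silver', 'wolf'] (min_width=11, slack=4)
Line 8: ['number'] (min_width=6, slack=9)

Answer: | garden quick  |
| quick bridge  |
|glass draw salt|
|vector white on|
|  fish oats a  |
|  violin new   |
|  silver wolf  |
|    number     |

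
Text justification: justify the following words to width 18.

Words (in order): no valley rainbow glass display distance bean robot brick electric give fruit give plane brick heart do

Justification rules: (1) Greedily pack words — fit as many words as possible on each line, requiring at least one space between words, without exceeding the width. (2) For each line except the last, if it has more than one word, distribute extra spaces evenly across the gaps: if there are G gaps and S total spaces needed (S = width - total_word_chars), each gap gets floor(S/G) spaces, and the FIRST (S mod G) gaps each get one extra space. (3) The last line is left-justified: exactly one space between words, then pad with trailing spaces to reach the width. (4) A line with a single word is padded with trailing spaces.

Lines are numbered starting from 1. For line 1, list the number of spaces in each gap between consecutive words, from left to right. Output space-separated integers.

Line 1: ['no', 'valley', 'rainbow'] (min_width=17, slack=1)
Line 2: ['glass', 'display'] (min_width=13, slack=5)
Line 3: ['distance', 'bean'] (min_width=13, slack=5)
Line 4: ['robot', 'brick'] (min_width=11, slack=7)
Line 5: ['electric', 'give'] (min_width=13, slack=5)
Line 6: ['fruit', 'give', 'plane'] (min_width=16, slack=2)
Line 7: ['brick', 'heart', 'do'] (min_width=14, slack=4)

Answer: 2 1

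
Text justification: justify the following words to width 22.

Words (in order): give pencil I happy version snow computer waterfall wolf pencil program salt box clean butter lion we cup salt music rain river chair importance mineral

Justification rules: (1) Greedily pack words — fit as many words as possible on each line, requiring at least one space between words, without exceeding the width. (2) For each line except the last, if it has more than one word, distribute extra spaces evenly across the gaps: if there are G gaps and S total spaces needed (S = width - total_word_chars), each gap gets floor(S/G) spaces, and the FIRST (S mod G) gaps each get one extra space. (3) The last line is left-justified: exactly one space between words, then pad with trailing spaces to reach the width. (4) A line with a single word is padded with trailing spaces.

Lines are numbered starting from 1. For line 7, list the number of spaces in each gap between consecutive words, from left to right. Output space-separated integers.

Answer: 7

Derivation:
Line 1: ['give', 'pencil', 'I', 'happy'] (min_width=19, slack=3)
Line 2: ['version', 'snow', 'computer'] (min_width=21, slack=1)
Line 3: ['waterfall', 'wolf', 'pencil'] (min_width=21, slack=1)
Line 4: ['program', 'salt', 'box', 'clean'] (min_width=22, slack=0)
Line 5: ['butter', 'lion', 'we', 'cup'] (min_width=18, slack=4)
Line 6: ['salt', 'music', 'rain', 'river'] (min_width=21, slack=1)
Line 7: ['chair', 'importance'] (min_width=16, slack=6)
Line 8: ['mineral'] (min_width=7, slack=15)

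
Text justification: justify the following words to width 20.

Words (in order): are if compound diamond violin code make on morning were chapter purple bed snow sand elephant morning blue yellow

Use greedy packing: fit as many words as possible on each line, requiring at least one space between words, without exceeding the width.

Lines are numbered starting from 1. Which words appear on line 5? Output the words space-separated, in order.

Answer: snow sand elephant

Derivation:
Line 1: ['are', 'if', 'compound'] (min_width=15, slack=5)
Line 2: ['diamond', 'violin', 'code'] (min_width=19, slack=1)
Line 3: ['make', 'on', 'morning', 'were'] (min_width=20, slack=0)
Line 4: ['chapter', 'purple', 'bed'] (min_width=18, slack=2)
Line 5: ['snow', 'sand', 'elephant'] (min_width=18, slack=2)
Line 6: ['morning', 'blue', 'yellow'] (min_width=19, slack=1)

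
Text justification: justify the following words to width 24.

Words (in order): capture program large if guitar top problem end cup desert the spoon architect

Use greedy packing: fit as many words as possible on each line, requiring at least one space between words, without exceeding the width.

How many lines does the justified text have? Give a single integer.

Answer: 4

Derivation:
Line 1: ['capture', 'program', 'large', 'if'] (min_width=24, slack=0)
Line 2: ['guitar', 'top', 'problem', 'end'] (min_width=22, slack=2)
Line 3: ['cup', 'desert', 'the', 'spoon'] (min_width=20, slack=4)
Line 4: ['architect'] (min_width=9, slack=15)
Total lines: 4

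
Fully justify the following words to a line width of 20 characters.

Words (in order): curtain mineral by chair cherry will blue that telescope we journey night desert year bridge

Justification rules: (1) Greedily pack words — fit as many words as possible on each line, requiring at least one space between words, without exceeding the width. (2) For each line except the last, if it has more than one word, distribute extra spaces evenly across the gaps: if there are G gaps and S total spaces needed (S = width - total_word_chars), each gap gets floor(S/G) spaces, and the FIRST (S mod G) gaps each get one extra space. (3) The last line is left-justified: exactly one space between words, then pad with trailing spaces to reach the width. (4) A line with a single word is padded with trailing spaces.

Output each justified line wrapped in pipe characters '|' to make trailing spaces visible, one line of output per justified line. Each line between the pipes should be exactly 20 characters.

Answer: |curtain  mineral  by|
|chair   cherry  will|
|blue  that telescope|
|we   journey   night|
|desert year bridge  |

Derivation:
Line 1: ['curtain', 'mineral', 'by'] (min_width=18, slack=2)
Line 2: ['chair', 'cherry', 'will'] (min_width=17, slack=3)
Line 3: ['blue', 'that', 'telescope'] (min_width=19, slack=1)
Line 4: ['we', 'journey', 'night'] (min_width=16, slack=4)
Line 5: ['desert', 'year', 'bridge'] (min_width=18, slack=2)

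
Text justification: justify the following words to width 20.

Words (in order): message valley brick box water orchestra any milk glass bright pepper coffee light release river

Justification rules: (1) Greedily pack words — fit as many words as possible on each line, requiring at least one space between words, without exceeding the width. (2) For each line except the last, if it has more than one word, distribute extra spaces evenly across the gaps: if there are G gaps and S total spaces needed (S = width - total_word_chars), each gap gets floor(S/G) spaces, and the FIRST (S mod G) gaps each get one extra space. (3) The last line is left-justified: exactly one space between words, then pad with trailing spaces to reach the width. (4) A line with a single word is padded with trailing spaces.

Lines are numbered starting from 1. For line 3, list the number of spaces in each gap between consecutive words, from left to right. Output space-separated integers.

Answer: 4 4

Derivation:
Line 1: ['message', 'valley', 'brick'] (min_width=20, slack=0)
Line 2: ['box', 'water', 'orchestra'] (min_width=19, slack=1)
Line 3: ['any', 'milk', 'glass'] (min_width=14, slack=6)
Line 4: ['bright', 'pepper', 'coffee'] (min_width=20, slack=0)
Line 5: ['light', 'release', 'river'] (min_width=19, slack=1)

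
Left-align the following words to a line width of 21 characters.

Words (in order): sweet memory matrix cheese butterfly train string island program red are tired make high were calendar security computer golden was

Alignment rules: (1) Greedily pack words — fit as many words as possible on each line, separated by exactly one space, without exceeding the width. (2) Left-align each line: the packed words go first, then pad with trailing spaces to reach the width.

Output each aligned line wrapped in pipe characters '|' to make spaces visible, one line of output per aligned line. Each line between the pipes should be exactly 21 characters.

Line 1: ['sweet', 'memory', 'matrix'] (min_width=19, slack=2)
Line 2: ['cheese', 'butterfly'] (min_width=16, slack=5)
Line 3: ['train', 'string', 'island'] (min_width=19, slack=2)
Line 4: ['program', 'red', 'are', 'tired'] (min_width=21, slack=0)
Line 5: ['make', 'high', 'were'] (min_width=14, slack=7)
Line 6: ['calendar', 'security'] (min_width=17, slack=4)
Line 7: ['computer', 'golden', 'was'] (min_width=19, slack=2)

Answer: |sweet memory matrix  |
|cheese butterfly     |
|train string island  |
|program red are tired|
|make high were       |
|calendar security    |
|computer golden was  |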